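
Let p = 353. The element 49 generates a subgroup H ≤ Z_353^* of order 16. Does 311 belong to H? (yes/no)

yes

⟨49⟩ has order 16; its elements mod 353 are {1, 36, 42, 49, 60, 70, 100, 116, 237, 253, 283, 293, 304, 311, 317, 352}.
311 is in this set.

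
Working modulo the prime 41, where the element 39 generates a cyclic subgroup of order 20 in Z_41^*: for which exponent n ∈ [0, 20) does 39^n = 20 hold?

19

Successive powers of 39 modulo 41:
  39^0=1  39^1=39  39^2=4  39^3=33  39^4=16  39^5=9
  39^6=23  39^7=36  39^8=10  39^9=21  39^10=40  39^11=2
  39^12=37  39^13=8  39^14=25  39^15=32  39^16=18  39^17=5
  39^18=31  39^19=20
So 39^19 ≡ 20 (mod 41), giving n = 19.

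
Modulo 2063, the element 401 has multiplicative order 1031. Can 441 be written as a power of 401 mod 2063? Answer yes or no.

441 ∈ ⟨401⟩ iff 441^1031 ≡ 1 (mod 2063), since |⟨401⟩| = 1031.
441^1031 mod 2063 = 1.
Since 1 = 1, 441 lies in the subgroup.

yes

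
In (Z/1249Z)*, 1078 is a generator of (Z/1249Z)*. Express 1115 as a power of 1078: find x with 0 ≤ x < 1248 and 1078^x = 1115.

121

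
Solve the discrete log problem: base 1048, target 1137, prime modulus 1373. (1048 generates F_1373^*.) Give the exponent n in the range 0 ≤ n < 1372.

716

Baby-step giant-step with m = ceil(sqrt(1372)) = 38.
Baby table (1048^j mod 1373 for j=0..37):
  0:1  1:1048  2:1277  3:994  4:978  5:686  6:849  7:48
  8:876  9:884  10:1030  11:262  12:1349  13:935  14:931  15:858
  16:1242  17:12  18:219  19:221  20:944  21:752  22:1367  23:577
  24:576  25:901  26:997  27:3  28:398  29:1085  30:236  31:188
  32:685  33:1174  34:144  35:1255  36:1279  37:344
Giant step factor: 1048^(-38) ≡ 138 (mod 1373).
Scan 1137·138^i mod 1373 for i = 0, 1, …:
  i=0: 1137   i=1: 384   i=2: 818   i=3: 298
  i=4: 1307   i=5: 503   i=6: 764   i=7: 1084
  i=8: 1308   i=9: 641     …   i=17: 194
  i=18: 685
Match at i=18, j=32: n = 18·38 + 32 = 716.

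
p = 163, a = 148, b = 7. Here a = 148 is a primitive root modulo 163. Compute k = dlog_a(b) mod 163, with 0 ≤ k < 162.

53

Baby-step giant-step with m = ceil(sqrt(162)) = 13.
Baby table (148^j mod 163 for j=0..12):
  0:1  1:148  2:62  3:48  4:95  5:42  6:22  7:159
  8:60  9:78  10:134  11:109  12:158
Giant step factor: 148^(-13) ≡ 50 (mod 163).
Scan 7·50^i mod 163 for i = 0, 1, …:
  i=0: 7   i=1: 24   i=2: 59   i=3: 16
  i=4: 148
Match at i=4, j=1: k = 4·13 + 1 = 53.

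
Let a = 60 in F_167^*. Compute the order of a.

The order of 60 must divide p − 1 = 166 = 2 · 83.
Divisors: 1, 2, 83, 166.
Check each in increasing order: 60^1 ≡ 60;  60^2 ≡ 93;  60^83 ≡ 166;  60^166 ≡ 1.
Smallest exponent giving 1 is 166.

166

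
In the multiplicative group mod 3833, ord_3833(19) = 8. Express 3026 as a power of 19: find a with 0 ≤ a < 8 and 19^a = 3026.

3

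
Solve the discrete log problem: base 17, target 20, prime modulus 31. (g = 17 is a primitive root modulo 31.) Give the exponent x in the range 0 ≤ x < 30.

14

Successive powers of 17 modulo 31:
  17^0=1  17^1=17  17^2=10  17^3=15  17^4=7  17^5=26
  17^6=8  17^7=12  17^8=18  17^9=27  17^10=25  17^11=22
  17^12=2  17^13=3  17^14=20
So 17^14 ≡ 20 (mod 31), giving x = 14.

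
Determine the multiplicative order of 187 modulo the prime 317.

316

The order of 187 must divide p − 1 = 316 = 2^2 · 79.
Divisors: 1, 2, 4, 79, 158, 316.
Check each in increasing order: 187^1 ≡ 187;  187^2 ≡ 99;  187^4 ≡ 291;  187^79 ≡ 114;  187^158 ≡ 316;  187^316 ≡ 1.
Smallest exponent giving 1 is 316.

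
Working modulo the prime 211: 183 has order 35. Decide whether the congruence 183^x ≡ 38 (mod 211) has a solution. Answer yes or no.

38 ∈ ⟨183⟩ iff 38^35 ≡ 1 (mod 211), since |⟨183⟩| = 35.
38^35 mod 211 = 15.
Since 15 ≠ 1, 38 does not lie in the subgroup.

no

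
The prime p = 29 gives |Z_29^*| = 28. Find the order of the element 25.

7

The order of 25 must divide p − 1 = 28 = 2^2 · 7.
Divisors: 1, 2, 4, 7, 14, 28.
Check each in increasing order: 25^1 ≡ 25;  25^2 ≡ 16;  25^4 ≡ 24;  25^7 ≡ 1.
Smallest exponent giving 1 is 7.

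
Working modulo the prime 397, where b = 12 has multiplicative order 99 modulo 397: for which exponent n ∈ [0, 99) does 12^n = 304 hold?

Baby-step giant-step with m = ceil(sqrt(99)) = 10.
Baby table (12^j mod 397 for j=0..9):
  0:1  1:12  2:144  3:140  4:92  5:310  6:147  7:176
  8:127  9:333
Giant step factor: 12^(-10) ≡ 168 (mod 397).
Scan 304·168^i mod 397 for i = 0, 1, …:
  i=0: 304   i=1: 256   i=2: 132   i=3: 341
  i=4: 120   i=5: 310
Match at i=5, j=5: n = 5·10 + 5 = 55.

55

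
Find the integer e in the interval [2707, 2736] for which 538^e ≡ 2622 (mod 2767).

Compute 538^2707 mod 2767 = 2622, then multiply by 538 repeatedly:
  538^2707=2622
Found 2622 at exponent 2707.

2707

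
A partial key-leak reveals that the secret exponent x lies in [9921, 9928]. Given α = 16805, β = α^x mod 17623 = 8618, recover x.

9926

Compute 16805^9921 mod 17623 = 4840, then multiply by 16805 repeatedly:
  16805^9921=4840  16805^9922=6055  16805^9923=16696  16805^9924=497  16805^9925=16406
  16805^9926=8618
Found 8618 at exponent 9926.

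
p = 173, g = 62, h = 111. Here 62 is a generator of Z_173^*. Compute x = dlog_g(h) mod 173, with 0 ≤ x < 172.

Baby-step giant-step with m = ceil(sqrt(172)) = 14.
Baby table (62^j mod 173 for j=0..13):
  0:1  1:62  2:38  3:107  4:60  5:87  6:31  7:19
  8:140  9:30  10:130  11:102  12:96  13:70
Giant step factor: 62^(-14) ≡ 150 (mod 173).
Scan 111·150^i mod 173 for i = 0, 1, …:
  i=0: 111   i=1: 42   i=2: 72   i=3: 74
  i=4: 28   i=5: 48   i=6: 107
Match at i=6, j=3: x = 6·14 + 3 = 87.

87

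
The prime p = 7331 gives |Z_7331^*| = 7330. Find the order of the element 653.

7330

The order of 653 must divide p − 1 = 7330 = 2 · 5 · 733.
Divisors: 1, 2, 5, 10, 733, 1466, 3665, 7330.
Check each in increasing order: 653^1 ≡ 653;  653^2 ≡ 1211;  653^5 ≡ 4345;  653^10 ≡ 1700;  653^733 ≡ 6488;  653^1466 ≡ 6873;  653^3665 ≡ 7330;  653^7330 ≡ 1.
Smallest exponent giving 1 is 7330.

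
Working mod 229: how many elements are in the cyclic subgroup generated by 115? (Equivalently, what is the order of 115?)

The order of 115 must divide p − 1 = 228 = 2^2 · 3 · 19.
Divisors: 1, 2, 3, 4, 6, 12, 19, 38, 57, 76, 114, 228.
Check each in increasing order: 115^1 ≡ 115;  115^2 ≡ 172;  115^3 ≡ 86;  115^4 ≡ 43;  115^6 ≡ 68;  115^12 ≡ 44;  115^19 ≡ 122;  115^38 ≡ 228;  115^57 ≡ 107;  115^76 ≡ 1.
Smallest exponent giving 1 is 76.

76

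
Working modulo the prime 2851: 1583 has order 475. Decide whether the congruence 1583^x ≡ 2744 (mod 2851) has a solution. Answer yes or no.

yes

2744 ∈ ⟨1583⟩ iff 2744^475 ≡ 1 (mod 2851), since |⟨1583⟩| = 475.
2744^475 mod 2851 = 1.
Since 1 = 1, 2744 lies in the subgroup.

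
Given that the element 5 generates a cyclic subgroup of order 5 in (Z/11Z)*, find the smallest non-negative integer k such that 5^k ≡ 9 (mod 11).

4

Successive powers of 5 modulo 11:
  5^0=1  5^1=5  5^2=3  5^3=4  5^4=9
So 5^4 ≡ 9 (mod 11), giving k = 4.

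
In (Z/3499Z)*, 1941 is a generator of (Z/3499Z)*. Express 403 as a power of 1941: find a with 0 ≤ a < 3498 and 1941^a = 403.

Baby-step giant-step with m = ceil(sqrt(3498)) = 60.
Baby table (1941^j mod 3499 for j=0..59):
  0:1  1:1941  2:2557  3:1555  4:2117  5:1271  6:216  7:2875
  8:2969  9:3475  10:2402  11:1614  12:1169  13:1677  14:987  15:1814
  16:980  17:2223  18:576  19:1835  20:3252  21:3435  22:1740  23:805
  24:1951  25:973  26:2632  27:172  28:1447  29:2429  30:1536  31:228
  32:1674  33:2162  34:1141  35:3313  36:2870  37:262  38:1187  39:1625
  40:1526  41:1812  42:597  43:608  44:965  45:1100  46:710  47:3003
  48:2988  49:1865  50:1999  51:3167  52:2903  53:1333  54:1592  55:455
  56:1407  57:1767  58:727  59:1010
Giant step factor: 1941^(-60) ≡ 1699 (mod 3499).
Scan 403·1699^i mod 3499 for i = 0, 1, …:
  i=0: 403   i=1: 2392   i=2: 1669   i=3: 1441
  i=4: 2458   i=5: 1835
Match at i=5, j=19: a = 5·60 + 19 = 319.

319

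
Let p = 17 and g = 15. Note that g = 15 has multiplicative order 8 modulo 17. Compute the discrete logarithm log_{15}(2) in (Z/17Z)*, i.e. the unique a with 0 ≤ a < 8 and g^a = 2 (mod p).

Successive powers of 15 modulo 17:
  15^0=1  15^1=15  15^2=4  15^3=9  15^4=16  15^5=2
So 15^5 ≡ 2 (mod 17), giving a = 5.

5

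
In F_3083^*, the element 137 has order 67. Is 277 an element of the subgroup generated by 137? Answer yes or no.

277 ∈ ⟨137⟩ iff 277^67 ≡ 1 (mod 3083), since |⟨137⟩| = 67.
277^67 mod 3083 = 1.
Since 1 = 1, 277 lies in the subgroup.

yes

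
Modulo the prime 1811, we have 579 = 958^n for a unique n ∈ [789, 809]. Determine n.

797

Compute 958^789 mod 1811 = 943, then multiply by 958 repeatedly:
  958^789=943  958^790=1516  958^791=1717  958^792=498  958^793=791
  958^794=780  958^795=1108  958^796=218  958^797=579
Found 579 at exponent 797.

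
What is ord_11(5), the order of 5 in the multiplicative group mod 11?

5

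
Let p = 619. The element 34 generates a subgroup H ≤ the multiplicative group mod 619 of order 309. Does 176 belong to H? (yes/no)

no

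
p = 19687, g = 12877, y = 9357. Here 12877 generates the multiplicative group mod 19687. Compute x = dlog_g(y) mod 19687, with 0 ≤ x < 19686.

2127

Baby-step giant-step with m = ceil(sqrt(19686)) = 141.
Baby table (12877^j mod 19687 for j=0..140):
  0:1  1:12877  2:13215  3:14814  4:12535  5:19169  6:3607  7:5706
  8:4278  9:3580  10:12393  11:1839  12:17029  13:8627  14:15825  15:18075
  16:12061  17:18441  18:163  19:12129  20:8162  21:12868  22:15444  23:14001
  24:17018  25:4789  26:8269  27:12617  28:11985  29:4452  30:19547  31:8424
  32:478  33:12862  34:16930  35:13459  36:6882  37:8327  38:11377  39:10662
  40:17123  41:18158  42:17754  43:12814  44:9131  45:9123  46:4542  47:16944
  48:16554  49:14709  50:18853  51:9684  52:3410  53:8560  54:19294  55:18585
  56:3873  57:5450  58:15182  59:6704  60:19600  61:1860  62:11828  63:10524
  64:11927  65:5692  66:1183  67:15440  68:1867  69:3532  70:4594  71:17190
  72:14689  73:17244  74:1315  75:2435  76:13791  77:9967  78:5506  79:7875
  80:18325  81:2643  82:14775  83:2507  84:15646  85:16471  86:9016  87:4793
  88:716  89:6416  90:12180  91:15218  92:17475  93:3165  94:3615  95:10287
  96:11563  97:3970  98:14238  99:17382  100:6511  101:14901  102:10675  103:7341
  104:12770  105:13466  106:18273  107:2397  108:16640  109:19659  110:13497  111:4033
  112:18322  113:3386  114:14504  115:17126  116:17415  117:18025  118:17882  119:7362
  120:7569  121:15363  122:14375  123:9701  124:5762  125:16658  126:15201  127:15123
  128:14754  129:7708  130:13749  131:682  132:1712  133:15671  134:3717  135:4712
  136:1090  137:18786  138:13153  139:3920  140:372
Giant step factor: 12877^(-141) ≡ 8224 (mod 19687).
Scan 9357·8224^i mod 19687 for i = 0, 1, …:
  i=0: 9357   i=1: 15172   i=2: 18009   i=3: 715
  i=4: 13434   i=5: 17459   i=6: 5525   i=7: 4
  i=8: 13209   i=9: 17637     …   i=14: 263
  i=15: 17029
Match at i=15, j=12: x = 15·141 + 12 = 2127.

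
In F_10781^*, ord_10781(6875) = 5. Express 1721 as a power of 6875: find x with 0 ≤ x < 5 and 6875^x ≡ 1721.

2

Successive powers of 6875 modulo 10781:
  6875^0=1  6875^1=6875  6875^2=1721
So 6875^2 ≡ 1721 (mod 10781), giving x = 2.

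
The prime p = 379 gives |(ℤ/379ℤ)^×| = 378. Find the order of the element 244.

The order of 244 must divide p − 1 = 378 = 2 · 3^3 · 7.
Divisors: 1, 2, 3, 6, 7, 9, 14, 18, 21, 27, 42, 54, 63, 126, 189, 378.
Check each in increasing order: 244^1 ≡ 244;  244^2 ≡ 33;  244^3 ≡ 93;  244^6 ≡ 311;  244^7 ≡ 84;  244^9 ≡ 119;  244^14 ≡ 234;  244^18 ≡ 138;  244^21 ≡ 327;  244^27 ≡ 125;  244^42 ≡ 51;  244^54 ≡ 86;  244^63 ≡ 1.
Smallest exponent giving 1 is 63.

63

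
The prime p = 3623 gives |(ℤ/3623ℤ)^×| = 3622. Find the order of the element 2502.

3622

The order of 2502 must divide p − 1 = 3622 = 2 · 1811.
Divisors: 1, 2, 1811, 3622.
Check each in increasing order: 2502^1 ≡ 2502;  2502^2 ≡ 3083;  2502^1811 ≡ 3622;  2502^3622 ≡ 1.
Smallest exponent giving 1 is 3622.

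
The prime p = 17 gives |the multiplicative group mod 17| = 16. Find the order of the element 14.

16

The order of 14 must divide p − 1 = 16 = 2^4.
Divisors: 1, 2, 4, 8, 16.
Check each in increasing order: 14^1 ≡ 14;  14^2 ≡ 9;  14^4 ≡ 13;  14^8 ≡ 16;  14^16 ≡ 1.
Smallest exponent giving 1 is 16.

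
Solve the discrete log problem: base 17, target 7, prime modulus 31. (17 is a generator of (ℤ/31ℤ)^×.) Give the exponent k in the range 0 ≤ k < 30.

4

Successive powers of 17 modulo 31:
  17^0=1  17^1=17  17^2=10  17^3=15  17^4=7
So 17^4 ≡ 7 (mod 31), giving k = 4.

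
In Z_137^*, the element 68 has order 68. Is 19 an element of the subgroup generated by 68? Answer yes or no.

yes

19 ∈ ⟨68⟩ iff 19^68 ≡ 1 (mod 137), since |⟨68⟩| = 68.
19^68 mod 137 = 1.
Since 1 = 1, 19 lies in the subgroup.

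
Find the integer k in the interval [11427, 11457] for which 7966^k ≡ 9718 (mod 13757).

Compute 7966^11427 mod 13757 = 3411, then multiply by 7966 repeatedly:
  7966^11427=3411  7966^11428=1951  7966^11429=10013  7966^11430=472  7966^11431=4291
  7966^11432=9718
Found 9718 at exponent 11432.

11432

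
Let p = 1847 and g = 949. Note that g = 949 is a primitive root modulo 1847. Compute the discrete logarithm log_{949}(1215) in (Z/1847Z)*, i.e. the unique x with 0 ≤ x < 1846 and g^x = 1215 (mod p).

433

Baby-step giant-step with m = ceil(sqrt(1846)) = 43.
Baby table (949^j mod 1847 for j=0..42):
  0:1  1:949  2:1112  3:651  4:901  5:1735  6:838  7:1052
  8:968  9:673  10:1462  11:341  12:384  13:557  14:351  15:639
  16:595  17:1320  18:414  19:1322  20:465  21:1699  22:1767  23:1654
  24:1543  25:1483  26:1800  27:1572  28:1299  29:802  30:134  31:1570
  32:1248  33:425  34:679  35:1615  36:1472  37:596  38:422  39:1526
  40:126  41:1366  42:1587
Giant step factor: 949^(-43) ≡ 558 (mod 1847).
Scan 1215·558^i mod 1847 for i = 0, 1, …:
  i=0: 1215   i=1: 121   i=2: 1026   i=3: 1785
  i=4: 497   i=5: 276   i=6: 707   i=7: 1095
  i=8: 1500   i=9: 309   i=10: 651
Match at i=10, j=3: x = 10·43 + 3 = 433.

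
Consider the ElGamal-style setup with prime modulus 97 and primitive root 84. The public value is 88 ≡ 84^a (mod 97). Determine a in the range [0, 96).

92

Baby-step giant-step with m = ceil(sqrt(96)) = 10.
Baby table (84^j mod 97 for j=0..9):
  0:1  1:84  2:72  3:34  4:43  5:23  6:89  7:7
  8:6  9:19
Giant step factor: 84^(-10) ≡ 86 (mod 97).
Scan 88·86^i mod 97 for i = 0, 1, …:
  i=0: 88   i=1: 2   i=2: 75   i=3: 48
  i=4: 54   i=5: 85   i=6: 35   i=7: 3
  i=8: 64   i=9: 72
Match at i=9, j=2: a = 9·10 + 2 = 92.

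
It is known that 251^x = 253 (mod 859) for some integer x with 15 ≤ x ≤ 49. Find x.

Compute 251^15 mod 859 = 671, then multiply by 251 repeatedly:
  251^15=671  251^16=57  251^17=563  251^18=437  251^19=594
  251^20=487  251^21=259  251^22=584  251^23=554  251^24=755
  251^25=525  251^26=348  251^27=589  251^28=91  251^29=507
  251^30=125  251^31=451  251^32=672  251^33=308  251^34=857
  251^35=357  251^36=271  251^37=160  251^38=646  251^39=654
  251^40=85  251^41=719  251^42=79  251^43=72  251^44=33
  251^45=552  251^46=253
Found 253 at exponent 46.

46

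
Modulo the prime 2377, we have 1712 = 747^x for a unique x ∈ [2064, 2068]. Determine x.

2068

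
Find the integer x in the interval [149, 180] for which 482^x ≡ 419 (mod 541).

Compute 482^149 mod 541 = 132, then multiply by 482 repeatedly:
  482^149=132  482^150=327  482^151=183  482^152=23  482^153=266
  482^154=536  482^155=295  482^156=448  482^157=77  482^158=326
  482^159=242  482^160=329  482^161=65  482^162=493  482^163=127
  482^164=81  482^165=90  482^166=100  482^167=51  482^168=237
  482^169=83  482^170=513  482^171=29  482^172=453  482^173=323
  482^174=419
Found 419 at exponent 174.

174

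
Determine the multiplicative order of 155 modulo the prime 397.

The order of 155 must divide p − 1 = 396 = 2^2 · 3^2 · 11.
Divisors: 1, 2, 3, 4, 6, 9, 11, 12, 18, 22, 33, 36, 44, 66, 99, 132, 198, 396.
Check each in increasing order: 155^1 ≡ 155;  155^2 ≡ 205;  155^3 ≡ 15;  155^4 ≡ 340;  155^6 ≡ 225;  155^9 ≡ 199;  155^11 ≡ 301;  155^12 ≡ 206;  155^18 ≡ 298;  155^22 ≡ 85;  155^33 ≡ 177;  155^36 ≡ 273;  155^44 ≡ 79;  155^66 ≡ 363;  155^99 ≡ 334;  155^132 ≡ 362;  155^198 ≡ 396;  155^396 ≡ 1.
Smallest exponent giving 1 is 396.

396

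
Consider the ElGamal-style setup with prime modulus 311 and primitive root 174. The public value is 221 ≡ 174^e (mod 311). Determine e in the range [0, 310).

263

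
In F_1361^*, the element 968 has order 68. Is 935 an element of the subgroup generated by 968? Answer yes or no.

no

935 ∈ ⟨968⟩ iff 935^68 ≡ 1 (mod 1361), since |⟨968⟩| = 68.
935^68 mod 1361 = 814.
Since 814 ≠ 1, 935 does not lie in the subgroup.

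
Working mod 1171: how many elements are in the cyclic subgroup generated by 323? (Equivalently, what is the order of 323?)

The order of 323 must divide p − 1 = 1170 = 2 · 3^2 · 5 · 13.
Divisors: 1, 2, 3, 5, 6, 9, 10, 13, 15, 18, 26, 30, 39, 45, 65, 78, 90, 117, 130, 195, 234, 390, 585, 1170.
Check each in increasing order: 323^1 ≡ 323;  323^2 ≡ 110;  323^3 ≡ 400;  323^5 ≡ 673;  323^6 ≡ 744;  323^9 ≡ 166;  323^10 ≡ 923;  323^13 ≡ 335;  323^15 ≡ 549;  323^18 ≡ 623;  323^26 ≡ 980;  323^30 ≡ 454;  323^39 ≡ 420;  323^45 ≡ 994;  323^65 ≡ 579;  323^78 ≡ 750;  323^90 ≡ 883;  323^117 ≡ 1.
Smallest exponent giving 1 is 117.

117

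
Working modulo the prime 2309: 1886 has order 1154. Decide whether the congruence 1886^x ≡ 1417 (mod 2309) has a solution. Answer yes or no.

1417 ∈ ⟨1886⟩ iff 1417^1154 ≡ 1 (mod 2309), since |⟨1886⟩| = 1154.
1417^1154 mod 2309 = 2308.
Since 2308 ≠ 1, 1417 does not lie in the subgroup.

no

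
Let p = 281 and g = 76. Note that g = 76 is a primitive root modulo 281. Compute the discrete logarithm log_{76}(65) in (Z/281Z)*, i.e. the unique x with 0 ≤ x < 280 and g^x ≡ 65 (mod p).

Baby-step giant-step with m = ceil(sqrt(280)) = 17.
Baby table (76^j mod 281 for j=0..16):
  0:1  1:76  2:156  3:54  4:170  5:275  6:106  7:188
  8:238  9:104  10:36  11:207  12:277  13:258  14:219  15:65
  16:163
Giant step factor: 76^(-17) ≡ 82 (mod 281).
Scan 65·82^i mod 281 for i = 0, 1, …:
  i=0: 65
Match at i=0, j=15: x = 0·17 + 15 = 15.

15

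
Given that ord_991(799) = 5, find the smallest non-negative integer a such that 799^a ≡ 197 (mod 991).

Successive powers of 799 modulo 991:
  799^0=1  799^1=799  799^2=197
So 799^2 ≡ 197 (mod 991), giving a = 2.

2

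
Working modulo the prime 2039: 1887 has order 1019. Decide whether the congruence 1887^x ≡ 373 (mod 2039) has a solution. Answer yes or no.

373 ∈ ⟨1887⟩ iff 373^1019 ≡ 1 (mod 2039), since |⟨1887⟩| = 1019.
373^1019 mod 2039 = 2038.
Since 2038 ≠ 1, 373 does not lie in the subgroup.

no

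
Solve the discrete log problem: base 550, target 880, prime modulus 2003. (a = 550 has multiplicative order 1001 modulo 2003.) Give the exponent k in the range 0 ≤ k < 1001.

389

Baby-step giant-step with m = ceil(sqrt(1001)) = 32.
Baby table (550^j mod 2003 for j=0..31):
  0:1  1:550  2:47  3:1814  4:206  5:1132  6:1670  7:1126
  8:373  9:844  10:1507  11:1611  12:724  13:1606  14:1980  15:1371
  16:922  17:341  18:1271  19:3  20:1650  21:141  22:1436  23:618
  24:1393  25:1004  26:1375  27:1119  28:529  29:515  30:827  31:169
Giant step factor: 550^(-32) ≡ 1966 (mod 2003).
Scan 880·1966^i mod 2003 for i = 0, 1, …:
  i=0: 880   i=1: 1491   i=2: 917   i=3: 122
  i=4: 1495   i=5: 769   i=6: 1592   i=7: 1186
  i=8: 184   i=9: 1204   i=10: 1521   i=11: 1810
  i=12: 1132
Match at i=12, j=5: k = 12·32 + 5 = 389.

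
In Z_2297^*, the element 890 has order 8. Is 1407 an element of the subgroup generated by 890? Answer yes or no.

yes

⟨890⟩ has order 8; its elements mod 2297 are {1, 365, 890, 973, 1324, 1407, 1932, 2296}.
1407 is in this set.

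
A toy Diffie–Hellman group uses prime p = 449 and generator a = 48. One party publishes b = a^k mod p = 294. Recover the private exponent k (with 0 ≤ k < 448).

Baby-step giant-step with m = ceil(sqrt(448)) = 22.
Baby table (48^j mod 449 for j=0..21):
  0:1  1:48  2:59  3:138  4:338  5:60  6:186  7:397
  8:198  9:75  10:8  11:384  12:23  13:206  14:10  15:31
  16:141  17:33  18:237  19:151  20:64  21:378
Giant step factor: 48^(-22) ≡ 388 (mod 449).
Scan 294·388^i mod 449 for i = 0, 1, …:
  i=0: 294   i=1: 26   i=2: 210   i=3: 211
  i=4: 150   i=5: 279   i=6: 43   i=7: 71
  i=8: 159   i=9: 179     …   i=17: 248
  i=18: 138
Match at i=18, j=3: k = 18·22 + 3 = 399.

399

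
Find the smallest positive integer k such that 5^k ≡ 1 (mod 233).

232

The order of 5 must divide p − 1 = 232 = 2^3 · 29.
Divisors: 1, 2, 4, 8, 29, 58, 116, 232.
Check each in increasing order: 5^1 ≡ 5;  5^2 ≡ 25;  5^4 ≡ 159;  5^8 ≡ 117;  5^29 ≡ 12;  5^58 ≡ 144;  5^116 ≡ 232;  5^232 ≡ 1.
Smallest exponent giving 1 is 232.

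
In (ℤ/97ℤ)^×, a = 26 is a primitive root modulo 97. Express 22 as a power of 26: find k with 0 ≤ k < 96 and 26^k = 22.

Baby-step giant-step with m = ceil(sqrt(96)) = 10.
Baby table (26^j mod 97 for j=0..9):
  0:1  1:26  2:94  3:19  4:9  5:40  6:70  7:74
  8:81  9:69
Giant step factor: 26^(-10) ≡ 95 (mod 97).
Scan 22·95^i mod 97 for i = 0, 1, …:
  i=0: 22   i=1: 53   i=2: 88   i=3: 18
  i=4: 61   i=5: 72   i=6: 50   i=7: 94
Match at i=7, j=2: k = 7·10 + 2 = 72.

72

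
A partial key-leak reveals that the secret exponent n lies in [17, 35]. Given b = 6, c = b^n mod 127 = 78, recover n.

Compute 6^17 mod 127 = 53, then multiply by 6 repeatedly:
  6^17=53  6^18=64  6^19=3  6^20=18  6^21=108
  6^22=13  6^23=78
Found 78 at exponent 23.

23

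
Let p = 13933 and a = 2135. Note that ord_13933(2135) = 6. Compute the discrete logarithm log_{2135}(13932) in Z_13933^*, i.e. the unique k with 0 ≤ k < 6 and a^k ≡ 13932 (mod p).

3

Successive powers of 2135 modulo 13933:
  2135^0=1  2135^1=2135  2135^2=2134  2135^3=13932
So 2135^3 ≡ 13932 (mod 13933), giving k = 3.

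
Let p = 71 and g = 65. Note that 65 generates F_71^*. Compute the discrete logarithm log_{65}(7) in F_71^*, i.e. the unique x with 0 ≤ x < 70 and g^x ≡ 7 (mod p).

23

Baby-step giant-step with m = ceil(sqrt(70)) = 9.
Baby table (65^j mod 71 for j=0..8):
  0:1  1:65  2:36  3:68  4:18  5:34  6:9  7:17
  8:40
Giant step factor: 65^(-9) ≡ 21 (mod 71).
Scan 7·21^i mod 71 for i = 0, 1, …:
  i=0: 7   i=1: 5   i=2: 34
Match at i=2, j=5: x = 2·9 + 5 = 23.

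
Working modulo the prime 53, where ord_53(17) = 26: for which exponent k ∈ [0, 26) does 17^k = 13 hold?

Successive powers of 17 modulo 53:
  17^0=1  17^1=17  17^2=24  17^3=37  17^4=46  17^5=40
  17^6=44  17^7=6  17^8=49  17^9=38  17^10=10  17^11=11
  17^12=28  17^13=52  17^14=36  17^15=29  17^16=16  17^17=7
  17^18=13
So 17^18 ≡ 13 (mod 53), giving k = 18.

18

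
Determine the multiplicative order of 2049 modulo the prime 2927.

2926

The order of 2049 must divide p − 1 = 2926 = 2 · 7 · 11 · 19.
Divisors: 1, 2, 7, 11, 14, 19, 22, 38, 77, 133, 154, 209, 266, 418, 1463, 2926.
Check each in increasing order: 2049^1 ≡ 2049;  2049^2 ≡ 1083;  2049^7 ≡ 567;  2049^11 ≡ 1955;  2049^14 ≡ 2446;  2049^19 ≡ 1086;  2049^22 ≡ 2290;  2049^38 ≡ 2742;  2049^77 ≡ 1959;  2049^133 ≡ 1701;  2049^154 ≡ 384;  2049^209 ≡ 1622;  2049^266 ≡ 1525;  2049^418 ≡ 2438;  2049^1463 ≡ 2926;  2049^2926 ≡ 1.
Smallest exponent giving 1 is 2926.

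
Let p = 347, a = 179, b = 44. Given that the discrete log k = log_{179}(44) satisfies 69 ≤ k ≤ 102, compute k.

84

Compute 179^69 mod 347 = 150, then multiply by 179 repeatedly:
  179^69=150  179^70=131  179^71=200  179^72=59  179^73=151
  179^74=310  179^75=317  179^76=182  179^77=307  179^78=127
  179^79=178  179^80=285  179^81=6  179^82=33  179^83=8
  179^84=44
Found 44 at exponent 84.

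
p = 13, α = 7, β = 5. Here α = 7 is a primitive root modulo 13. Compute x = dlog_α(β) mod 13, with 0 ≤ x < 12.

3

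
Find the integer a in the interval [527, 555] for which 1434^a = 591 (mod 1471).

527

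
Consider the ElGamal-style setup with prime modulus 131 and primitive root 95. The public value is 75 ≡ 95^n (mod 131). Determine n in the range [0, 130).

124

Baby-step giant-step with m = ceil(sqrt(130)) = 12.
Baby table (95^j mod 131 for j=0..11):
  0:1  1:95  2:117  3:111  4:65  5:18  6:7  7:10
  8:33  9:122  10:62  11:126
Giant step factor: 95^(-12) ≡ 123 (mod 131).
Scan 75·123^i mod 131 for i = 0, 1, …:
  i=0: 75   i=1: 55   i=2: 84   i=3: 114
  i=4: 5   i=5: 91   i=6: 58   i=7: 60
  i=8: 44   i=9: 41   i=10: 65
Match at i=10, j=4: n = 10·12 + 4 = 124.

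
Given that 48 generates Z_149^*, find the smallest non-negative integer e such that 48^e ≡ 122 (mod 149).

85

Baby-step giant-step with m = ceil(sqrt(148)) = 13.
Baby table (48^j mod 149 for j=0..12):
  0:1  1:48  2:69  3:34  4:142  5:111  6:113  7:60
  8:49  9:117  10:103  11:27  12:104
Giant step factor: 48^(-13) ≡ 2 (mod 149).
Scan 122·2^i mod 149 for i = 0, 1, …:
  i=0: 122   i=1: 95   i=2: 41   i=3: 82
  i=4: 15   i=5: 30   i=6: 60
Match at i=6, j=7: e = 6·13 + 7 = 85.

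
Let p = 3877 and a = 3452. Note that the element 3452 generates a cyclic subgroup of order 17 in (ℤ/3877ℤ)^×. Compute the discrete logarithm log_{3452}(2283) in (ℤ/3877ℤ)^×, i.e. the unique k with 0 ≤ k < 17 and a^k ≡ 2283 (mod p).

Successive powers of 3452 modulo 3877:
  3452^0=1  3452^1=3452  3452^2=2283
So 3452^2 ≡ 2283 (mod 3877), giving k = 2.

2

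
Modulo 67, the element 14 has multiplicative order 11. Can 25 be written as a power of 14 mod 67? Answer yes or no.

yes

25 ∈ ⟨14⟩ iff 25^11 ≡ 1 (mod 67), since |⟨14⟩| = 11.
25^11 mod 67 = 1.
Since 1 = 1, 25 lies in the subgroup.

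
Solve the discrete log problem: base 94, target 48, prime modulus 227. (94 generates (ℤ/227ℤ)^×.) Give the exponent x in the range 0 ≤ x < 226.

122

Baby-step giant-step with m = ceil(sqrt(226)) = 16.
Baby table (94^j mod 227 for j=0..15):
  0:1  1:94  2:210  3:218  4:62  5:153  6:81  7:123
  8:212  9:179  10:28  11:135  12:205  13:202  14:147  15:198
Giant step factor: 94^(-16) ≡ 113 (mod 227).
Scan 48·113^i mod 227 for i = 0, 1, …:
  i=0: 48   i=1: 203   i=2: 12   i=3: 221
  i=4: 3   i=5: 112   i=6: 171   i=7: 28
Match at i=7, j=10: x = 7·16 + 10 = 122.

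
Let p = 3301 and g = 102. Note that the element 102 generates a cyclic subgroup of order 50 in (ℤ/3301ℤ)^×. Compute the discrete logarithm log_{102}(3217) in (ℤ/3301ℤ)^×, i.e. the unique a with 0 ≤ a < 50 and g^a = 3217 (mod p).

Baby-step giant-step with m = ceil(sqrt(50)) = 8.
Baby table (102^j mod 3301 for j=0..7):
  0:1  1:102  2:501  3:1587  4:125  5:2847  6:3207  7:315
Giant step factor: 102^(-8) ≡ 829 (mod 3301).
Scan 3217·829^i mod 3301 for i = 0, 1, …:
  i=0: 3217   i=1: 2986   i=2: 2945   i=3: 1966
  i=4: 2421   i=5: 1
Match at i=5, j=0: a = 5·8 + 0 = 40.

40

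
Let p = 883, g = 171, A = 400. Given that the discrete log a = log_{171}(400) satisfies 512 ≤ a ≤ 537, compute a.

516

Compute 171^512 mod 883 = 513, then multiply by 171 repeatedly:
  171^512=513  171^513=306  171^514=229  171^515=307  171^516=400
Found 400 at exponent 516.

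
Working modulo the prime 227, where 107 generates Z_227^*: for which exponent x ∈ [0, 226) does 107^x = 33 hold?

Baby-step giant-step with m = ceil(sqrt(226)) = 16.
Baby table (107^j mod 227 for j=0..15):
  0:1  1:107  2:99  3:151  4:40  5:194  6:101  7:138
  8:11  9:42  10:181  11:72  12:213  13:91  14:203  15:156
Giant step factor: 107^(-16) ≡ 212 (mod 227).
Scan 33·212^i mod 227 for i = 0, 1, …:
  i=0: 33   i=1: 186   i=2: 161   i=3: 82
  i=4: 132   i=5: 63   i=6: 190   i=7: 101
Match at i=7, j=6: x = 7·16 + 6 = 118.

118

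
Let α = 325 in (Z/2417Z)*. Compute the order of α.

302

The order of 325 must divide p − 1 = 2416 = 2^4 · 151.
Divisors: 1, 2, 4, 8, 16, 151, 302, 604, 1208, 2416.
Check each in increasing order: 325^1 ≡ 325;  325^2 ≡ 1694;  325^4 ≡ 657;  325^8 ≡ 1423;  325^16 ≡ 1900;  325^151 ≡ 2416;  325^302 ≡ 1.
Smallest exponent giving 1 is 302.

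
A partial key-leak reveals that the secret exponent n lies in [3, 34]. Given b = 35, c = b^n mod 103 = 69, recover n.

Compute 35^3 mod 103 = 27, then multiply by 35 repeatedly:
  35^3=27  35^4=18  35^5=12  35^6=8  35^7=74
  35^8=15  35^9=10  35^10=41  35^11=96  35^12=64
  35^13=77  35^14=17  35^15=80  35^16=19  35^17=47
  35^18=100  35^19=101  35^20=33  35^21=22  35^22=49
  35^23=67  35^24=79  35^25=87  35^26=58  35^27=73
  35^28=83  35^29=21  35^30=14  35^31=78  35^32=52
  35^33=69
Found 69 at exponent 33.

33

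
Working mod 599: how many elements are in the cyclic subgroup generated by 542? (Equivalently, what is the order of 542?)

46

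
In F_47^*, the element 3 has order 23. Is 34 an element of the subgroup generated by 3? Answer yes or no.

yes

⟨3⟩ has order 23; its elements mod 47 are {1, 2, 3, 4, 6, 7, 8, 9, 12, 14, 16, 17, 18, 21, 24, 25, 27, 28, 32, 34, 36, 37, 42}.
34 is in this set.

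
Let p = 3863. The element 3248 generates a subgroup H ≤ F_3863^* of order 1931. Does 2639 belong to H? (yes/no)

2639 ∈ ⟨3248⟩ iff 2639^1931 ≡ 1 (mod 3863), since |⟨3248⟩| = 1931.
2639^1931 mod 3863 = 3862.
Since 3862 ≠ 1, 2639 does not lie in the subgroup.

no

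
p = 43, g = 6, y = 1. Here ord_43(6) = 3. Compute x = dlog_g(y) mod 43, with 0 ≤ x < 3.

0

Successive powers of 6 modulo 43:
  6^0=1
So 6^0 ≡ 1 (mod 43), giving x = 0.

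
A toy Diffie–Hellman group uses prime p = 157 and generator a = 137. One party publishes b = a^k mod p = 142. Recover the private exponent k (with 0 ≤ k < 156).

137

Baby-step giant-step with m = ceil(sqrt(156)) = 13.
Baby table (137^j mod 157 for j=0..12):
  0:1  1:137  2:86  3:7  4:17  5:131  6:49  7:119
  8:132  9:29  10:48  11:139  12:46
Giant step factor: 137^(-13) ≡ 50 (mod 157).
Scan 142·50^i mod 157 for i = 0, 1, …:
  i=0: 142   i=1: 35   i=2: 23   i=3: 51
  i=4: 38   i=5: 16   i=6: 15   i=7: 122
  i=8: 134   i=9: 106   i=10: 119
Match at i=10, j=7: k = 10·13 + 7 = 137.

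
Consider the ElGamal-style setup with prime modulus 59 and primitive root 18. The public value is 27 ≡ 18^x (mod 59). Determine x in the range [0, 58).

Baby-step giant-step with m = ceil(sqrt(58)) = 8.
Baby table (18^j mod 59 for j=0..7):
  0:1  1:18  2:29  3:50  4:15  5:34  6:22  7:42
Giant step factor: 18^(-8) ≡ 16 (mod 59).
Scan 27·16^i mod 59 for i = 0, 1, …:
  i=0: 27   i=1: 19   i=2: 9   i=3: 26
  i=4: 3   i=5: 48   i=6: 1
Match at i=6, j=0: x = 6·8 + 0 = 48.

48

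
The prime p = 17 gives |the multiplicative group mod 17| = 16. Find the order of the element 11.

The order of 11 must divide p − 1 = 16 = 2^4.
Divisors: 1, 2, 4, 8, 16.
Check each in increasing order: 11^1 ≡ 11;  11^2 ≡ 2;  11^4 ≡ 4;  11^8 ≡ 16;  11^16 ≡ 1.
Smallest exponent giving 1 is 16.

16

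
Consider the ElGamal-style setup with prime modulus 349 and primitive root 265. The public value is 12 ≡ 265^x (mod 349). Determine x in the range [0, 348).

308

Baby-step giant-step with m = ceil(sqrt(348)) = 19.
Baby table (265^j mod 349 for j=0..18):
  0:1  1:265  2:76  3:247  4:192  5:275  6:283  7:309
  8:219  9:101  10:241  11:347  12:168  13:197  14:204  15:314
  16:148  17:132  18:80
Giant step factor: 265^(-19) ≡ 149 (mod 349).
Scan 12·149^i mod 349 for i = 0, 1, …:
  i=0: 12   i=1: 43   i=2: 125   i=3: 128
  i=4: 226   i=5: 170   i=6: 202   i=7: 84
  i=8: 301   i=9: 177     …   i=15: 13
  i=16: 192
Match at i=16, j=4: x = 16·19 + 4 = 308.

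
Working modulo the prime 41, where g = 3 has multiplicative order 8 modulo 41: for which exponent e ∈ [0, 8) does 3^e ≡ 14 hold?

Successive powers of 3 modulo 41:
  3^0=1  3^1=3  3^2=9  3^3=27  3^4=40  3^5=38
  3^6=32  3^7=14
So 3^7 ≡ 14 (mod 41), giving e = 7.

7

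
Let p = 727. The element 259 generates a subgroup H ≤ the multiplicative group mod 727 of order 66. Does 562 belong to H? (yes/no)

562 ∈ ⟨259⟩ iff 562^66 ≡ 1 (mod 727), since |⟨259⟩| = 66.
562^66 mod 727 = 590.
Since 590 ≠ 1, 562 does not lie in the subgroup.

no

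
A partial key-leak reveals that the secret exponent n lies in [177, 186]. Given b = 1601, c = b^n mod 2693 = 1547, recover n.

177

Compute 1601^177 mod 2693 = 1547, then multiply by 1601 repeatedly:
  1601^177=1547
Found 1547 at exponent 177.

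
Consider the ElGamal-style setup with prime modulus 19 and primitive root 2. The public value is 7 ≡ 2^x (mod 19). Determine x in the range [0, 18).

Successive powers of 2 modulo 19:
  2^0=1  2^1=2  2^2=4  2^3=8  2^4=16  2^5=13
  2^6=7
So 2^6 ≡ 7 (mod 19), giving x = 6.

6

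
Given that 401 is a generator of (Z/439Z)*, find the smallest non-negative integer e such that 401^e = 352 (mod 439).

74

Baby-step giant-step with m = ceil(sqrt(438)) = 21.
Baby table (401^j mod 439 for j=0..20):
  0:1  1:401  2:127  3:3  4:325  5:381  6:9  7:97
  8:265  9:27  10:291  11:356  12:81  13:434  14:190  15:243
  16:424  17:131  18:290  19:394  20:393
Giant step factor: 401^(-21) ≡ 384 (mod 439).
Scan 352·384^i mod 439 for i = 0, 1, …:
  i=0: 352   i=1: 395   i=2: 225   i=3: 356
Match at i=3, j=11: e = 3·21 + 11 = 74.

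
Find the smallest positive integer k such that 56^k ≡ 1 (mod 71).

The order of 56 must divide p − 1 = 70 = 2 · 5 · 7.
Divisors: 1, 2, 5, 7, 10, 14, 35, 70.
Check each in increasing order: 56^1 ≡ 56;  56^2 ≡ 12;  56^5 ≡ 41;  56^7 ≡ 66;  56^10 ≡ 48;  56^14 ≡ 25;  56^35 ≡ 70;  56^70 ≡ 1.
Smallest exponent giving 1 is 70.

70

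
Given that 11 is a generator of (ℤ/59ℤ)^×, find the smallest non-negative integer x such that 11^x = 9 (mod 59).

4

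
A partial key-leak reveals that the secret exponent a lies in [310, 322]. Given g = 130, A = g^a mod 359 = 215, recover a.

317

Compute 130^310 mod 359 = 320, then multiply by 130 repeatedly:
  130^310=320  130^311=315  130^312=24  130^313=248  130^314=289
  130^315=234  130^316=264  130^317=215
Found 215 at exponent 317.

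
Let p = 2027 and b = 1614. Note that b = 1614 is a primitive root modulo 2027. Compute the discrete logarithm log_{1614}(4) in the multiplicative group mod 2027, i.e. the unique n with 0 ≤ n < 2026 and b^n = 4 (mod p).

316

Baby-step giant-step with m = ceil(sqrt(2026)) = 46.
Baby table (1614^j mod 2027 for j=0..45):
  0:1  1:1614  2:301  3:1361  4:1413  5:207  6:1670  7:1497
  8:2001  9:603  10:282  11:1100  12:1775  13:699  14:1174  15:1618
  16:676  17:538  18:776  19:1805  20:471  21:69  22:1908  23:499
  24:667  25:201  26:94  27:1718  28:1943  29:233  30:1067  31:1215
  32:901  33:855  34:1610  35:1953  36:157  37:23  38:636  39:842
  40:898  41:67  42:707  43:1924  44:1999  45:1429
Giant step factor: 1614^(-46) ≡ 19 (mod 2027).
Scan 4·19^i mod 2027 for i = 0, 1, …:
  i=0: 4   i=1: 76   i=2: 1444   i=3: 1085
  i=4: 345   i=5: 474   i=6: 898
Match at i=6, j=40: n = 6·46 + 40 = 316.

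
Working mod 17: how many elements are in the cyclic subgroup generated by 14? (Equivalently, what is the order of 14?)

The order of 14 must divide p − 1 = 16 = 2^4.
Divisors: 1, 2, 4, 8, 16.
Check each in increasing order: 14^1 ≡ 14;  14^2 ≡ 9;  14^4 ≡ 13;  14^8 ≡ 16;  14^16 ≡ 1.
Smallest exponent giving 1 is 16.

16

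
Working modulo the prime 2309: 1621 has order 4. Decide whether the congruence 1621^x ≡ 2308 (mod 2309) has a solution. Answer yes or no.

⟨1621⟩ has order 4; its elements mod 2309 are {1, 688, 1621, 2308}.
2308 is in this set.

yes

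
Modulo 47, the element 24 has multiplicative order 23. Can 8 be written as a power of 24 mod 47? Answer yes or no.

yes

8 ∈ ⟨24⟩ iff 8^23 ≡ 1 (mod 47), since |⟨24⟩| = 23.
8^23 mod 47 = 1.
Since 1 = 1, 8 lies in the subgroup.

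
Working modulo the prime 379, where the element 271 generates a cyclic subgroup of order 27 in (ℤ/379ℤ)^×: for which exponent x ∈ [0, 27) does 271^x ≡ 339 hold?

15

Successive powers of 271 modulo 379:
  271^0=1  271^1=271  271^2=294  271^3=84  271^4=24  271^5=61
  271^6=234  271^7=121  271^8=197  271^9=327  271^10=310  271^11=251
  271^12=180  271^13=268  271^14=239  271^15=339
So 271^15 ≡ 339 (mod 379), giving x = 15.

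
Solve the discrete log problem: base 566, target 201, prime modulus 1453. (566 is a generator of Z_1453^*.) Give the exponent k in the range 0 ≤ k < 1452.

Baby-step giant-step with m = ceil(sqrt(1452)) = 39.
Baby table (566^j mod 1453 for j=0..38):
  0:1  1:566  2:696  3:173  4:567  5:1262  6:869  7:740
  8:376  9:678  10:156  11:1116  12:1054  13:834  14:1272  15:717
  16:435  17:653  18:536  19:1152  20:1088  21:1189  22:235  23:787
  24:824  25:1424  26:1022  27:158  28:795  29:993  30:1180  31:953
  32:335  33:720  34:680  35:1288  36:1055  37:1400  38:515
Giant step factor: 566^(-39) ≡ 511 (mod 1453).
Scan 201·511^i mod 1453 for i = 0, 1, …:
  i=0: 201   i=1: 1001   i=2: 55   i=3: 498
  i=4: 203   i=5: 570   i=6: 670   i=7: 915
  i=8: 1152
Match at i=8, j=19: k = 8·39 + 19 = 331.

331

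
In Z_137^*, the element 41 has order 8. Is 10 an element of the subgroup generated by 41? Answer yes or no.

10 ∈ ⟨41⟩ iff 10^8 ≡ 1 (mod 137), since |⟨41⟩| = 8.
10^8 mod 137 = 1.
Since 1 = 1, 10 lies in the subgroup.

yes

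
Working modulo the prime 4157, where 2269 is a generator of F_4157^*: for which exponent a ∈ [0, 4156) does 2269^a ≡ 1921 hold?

Baby-step giant-step with m = ceil(sqrt(4156)) = 65.
Baby table (2269^j mod 4157 for j=0..64):
  0:1  1:2269  2:1995  3:3839  4:1776  5:1611  6:1356  7:584
  8:3170  9:1120  10:1353  11:2091  12:1342  13:2074  14:182  15:1415
  16:1431  17:322  18:3143  19:2212  20:1529  21:2363  22:3274  23:147
  24:983  25:2275  26:3138  27:3338  28:4025  29:3953  30:2708  31:406
  32:2517  33:3512  34:3916  35:1895  36:1417  37:1812  38:155  39:2507
  40:1607  41:594  42:918  43:285  44:2330  45:3223  46:824  47:3163
  48:1865  49:4016  50:160  51:1381  52:3268  53:3161  54:1484  55:26
  56:796  57:1986  58:46  59:449  60:316  61:2000  62:2713  63:3437
  64:21
Giant step factor: 2269^(-65) ≡ 3307 (mod 4157).
Scan 1921·3307^i mod 4157 for i = 0, 1, …:
  i=0: 1921   i=1: 851   i=2: 4125   i=3: 2258
  i=4: 1234   i=5: 2821   i=6: 739   i=7: 3714
  i=8: 2420   i=9: 715     …   i=16: 2341
  i=17: 1353
Match at i=17, j=10: a = 17·65 + 10 = 1115.

1115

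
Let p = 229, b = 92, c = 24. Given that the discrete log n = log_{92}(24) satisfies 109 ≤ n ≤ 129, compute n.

109

Compute 92^109 mod 229 = 24, then multiply by 92 repeatedly:
  92^109=24
Found 24 at exponent 109.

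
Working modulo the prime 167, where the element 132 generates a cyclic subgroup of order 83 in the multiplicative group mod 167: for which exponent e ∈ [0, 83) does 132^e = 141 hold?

57

Baby-step giant-step with m = ceil(sqrt(83)) = 10.
Baby table (132^j mod 167 for j=0..9):
  0:1  1:132  2:56  3:44  4:130  5:126  6:99  7:42
  8:33  9:14
Giant step factor: 132^(-10) ≡ 76 (mod 167).
Scan 141·76^i mod 167 for i = 0, 1, …:
  i=0: 141   i=1: 28   i=2: 124   i=3: 72
  i=4: 128   i=5: 42
Match at i=5, j=7: e = 5·10 + 7 = 57.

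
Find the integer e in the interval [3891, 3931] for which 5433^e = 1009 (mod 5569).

3921

Compute 5433^3891 mod 5569 = 1301, then multiply by 5433 repeatedly:
  5433^3891=1301  5433^3892=1272  5433^3893=5216  5433^3894=3456  5433^3895=3349
  5433^3896=1194  5433^3897=4686  5433^3898=3139  5433^3899=1909  5433^3900=2119
  5433^3901=1404  5433^3902=3971  5433^3903=137  5433^3904=3644  5433^3905=57
  5433^3906=3386  5433^3907=1731  5433^3908=4051  5433^3909=395  5433^3910=1970
  5433^3911=4961  5433^3912=4722  5433^3913=3812  5433^3914=5054  5433^3915=3212
  5433^3916=3119  5433^3917=4629  5433^3918=5322  5433^3919=178  5433^3920=3637
  5433^3921=1009
Found 1009 at exponent 3921.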